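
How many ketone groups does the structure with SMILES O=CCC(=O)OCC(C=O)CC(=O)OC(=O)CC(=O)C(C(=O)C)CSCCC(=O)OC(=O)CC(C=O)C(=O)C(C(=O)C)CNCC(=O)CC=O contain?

5

terminal –CHO: carbonyl C bonded to H and C → aldehyde.
–C(=O)–O–C with C on the carbonyl side → ester.
pendant –CHO: carbonyl C bonded to C and H → aldehyde.
two acyl groups sharing one oxygen, –C(=O)–O–C(=O)– → anhydride.
–C(=O)– with carbon on both sides → ketone.
pendant –COCH3: carbonyl C bonded to two carbons → ketone.
C–S–C linkage → sulfide (thioether).
two acyl groups sharing one oxygen, –C(=O)–O–C(=O)– → anhydride.
pendant –CHO: carbonyl C bonded to C and H → aldehyde.
–C(=O)– with carbon on both sides → ketone.
pendant –COCH3: carbonyl C bonded to two carbons → ketone.
C–N–C with sp³ carbons and no adjacent C=O → amine (secondary).
–C(=O)– with carbon on both sides → ketone.
terminal –CHO: carbonyl C bonded to H and C → aldehyde.
Ketone appears at: CO, CH(COCH3), CO, CH(COCH3), CO → 5.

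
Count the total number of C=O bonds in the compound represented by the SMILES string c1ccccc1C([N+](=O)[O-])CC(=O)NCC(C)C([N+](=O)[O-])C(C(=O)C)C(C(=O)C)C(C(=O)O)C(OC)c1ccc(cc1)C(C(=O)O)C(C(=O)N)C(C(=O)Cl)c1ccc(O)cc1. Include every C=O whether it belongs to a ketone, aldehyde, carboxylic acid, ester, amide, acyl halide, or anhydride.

CH2CONHCH2: amide, 1 C=O (running total 1).
CH(COCH3): ketone, 1 C=O (running total 2).
CH(COCH3): ketone, 1 C=O (running total 3).
CH(COOH): carboxylic acid, 1 C=O (running total 4).
CH(COOH): carboxylic acid, 1 C=O (running total 5).
CH(CONH2): amide, 1 C=O (running total 6).
CH(COCl): acyl halide, 1 C=O (running total 7).

7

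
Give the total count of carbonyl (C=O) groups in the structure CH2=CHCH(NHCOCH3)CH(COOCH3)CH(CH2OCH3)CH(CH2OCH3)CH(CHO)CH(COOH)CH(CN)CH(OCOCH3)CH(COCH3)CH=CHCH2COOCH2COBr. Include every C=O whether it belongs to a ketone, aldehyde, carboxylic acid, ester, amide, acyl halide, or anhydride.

CH(NHCOCH3): amide, 1 C=O (running total 1).
CH(COOCH3): ester, 1 C=O (running total 2).
CH(CHO): aldehyde, 1 C=O (running total 3).
CH(COOH): carboxylic acid, 1 C=O (running total 4).
CH(OCOCH3): ester, 1 C=O (running total 5).
CH(COCH3): ketone, 1 C=O (running total 6).
CH2COOCH2: ester, 1 C=O (running total 7).
COBr: acyl halide, 1 C=O (running total 8).

8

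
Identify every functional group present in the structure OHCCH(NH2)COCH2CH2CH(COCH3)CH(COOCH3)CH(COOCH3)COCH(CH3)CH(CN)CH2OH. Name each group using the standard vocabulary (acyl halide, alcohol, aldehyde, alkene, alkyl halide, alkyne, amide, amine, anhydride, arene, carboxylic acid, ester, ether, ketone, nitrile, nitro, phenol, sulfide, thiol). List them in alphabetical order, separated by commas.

Taking each segment in turn:
  OHC: terminal –CHO: carbonyl C bonded to H and C → aldehyde.
  CH(NH2): –NH2 on an sp³ carbon with no adjacent C=O → amine.
  CO: –C(=O)– with carbon on both sides → ketone.
  CH(COCH3): pendant –COCH3: carbonyl C bonded to two carbons → ketone.
  CH(COOCH3): pendant –COOCH3: carbonyl C bonded to C and –OCH3 → ester.
  CH(COOCH3): pendant –COOCH3: carbonyl C bonded to C and –OCH3 → ester.
  CO: –C(=O)– with carbon on both sides → ketone.
  CH(CN): pendant –C≡N: nitrile.
  CH2OH: –OH on an sp³ carbon → alcohol.

alcohol, aldehyde, amine, ester, ketone, nitrile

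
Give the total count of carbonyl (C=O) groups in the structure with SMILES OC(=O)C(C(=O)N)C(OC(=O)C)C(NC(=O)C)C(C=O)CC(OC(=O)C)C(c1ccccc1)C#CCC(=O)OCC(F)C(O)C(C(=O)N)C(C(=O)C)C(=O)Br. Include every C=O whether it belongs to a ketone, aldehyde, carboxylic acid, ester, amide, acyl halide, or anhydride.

HOOC: carboxylic acid, 1 C=O (running total 1).
CH(CONH2): amide, 1 C=O (running total 2).
CH(OCOCH3): ester, 1 C=O (running total 3).
CH(NHCOCH3): amide, 1 C=O (running total 4).
CH(CHO): aldehyde, 1 C=O (running total 5).
CH(OCOCH3): ester, 1 C=O (running total 6).
CH2COOCH2: ester, 1 C=O (running total 7).
CH(CONH2): amide, 1 C=O (running total 8).
CH(COCH3): ketone, 1 C=O (running total 9).
COBr: acyl halide, 1 C=O (running total 10).

10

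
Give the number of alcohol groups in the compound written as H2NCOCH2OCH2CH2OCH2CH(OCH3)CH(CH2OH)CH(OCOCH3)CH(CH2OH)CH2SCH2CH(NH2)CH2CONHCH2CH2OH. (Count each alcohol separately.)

3

Taking each segment in turn:
  H2NCO: –C(=O)NH2: carbonyl C bonded to C and to N → amide (the N is not a separate amine).
  CH2OCH2: C–O–C with sp³ carbons on both sides and no adjacent C=O → ether.
  CH2OCH2: C–O–C with sp³ carbons on both sides and no adjacent C=O → ether.
  CH(OCH3): pendant –OCH3: C–O–C with sp³ C, no adjacent C=O → ether.
  CH(CH2OH): pendant –CH2OH on an sp³ backbone C → alcohol.
  CH(OCOCH3): pendant –OC(=O)CH3: an acyloxy group → ester.
  CH(CH2OH): pendant –CH2OH on an sp³ backbone C → alcohol.
  CH2SCH2: C–S–C linkage → sulfide (thioether).
  CH(NH2): –NH2 on an sp³ carbon with no adjacent C=O → amine.
  CH2CONHCH2: –C(=O)–N– linkage → amide (the N is not an amine).
  CH2OH: –OH on an sp³ carbon → alcohol.
Alcohol appears at: CH(CH2OH), CH(CH2OH), CH2OH → 3.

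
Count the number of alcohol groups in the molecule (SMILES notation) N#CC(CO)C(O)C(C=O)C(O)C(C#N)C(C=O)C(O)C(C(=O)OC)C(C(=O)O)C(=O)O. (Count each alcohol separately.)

Reading the structure from left to right:
  N≡C: N≡C–: carbon triple-bonded to nitrogen → nitrile.
  CH(CH2OH): pendant –CH2OH on an sp³ backbone C → alcohol.
  CH(OH): –OH on an sp³ carbon → alcohol (secondary).
  CH(CHO): pendant –CHO: carbonyl C bonded to C and H → aldehyde.
  CH(OH): –OH on an sp³ carbon → alcohol (secondary).
  CH(CN): pendant –C≡N: nitrile.
  CH(CHO): pendant –CHO: carbonyl C bonded to C and H → aldehyde.
  CH(OH): –OH on an sp³ carbon → alcohol (secondary).
  CH(COOCH3): pendant –COOCH3: carbonyl C bonded to C and –OCH3 → ester.
  CH(COOH): pendant –COOH: carbonyl C bonded to C and –OH → carboxylic acid.
  COOH: –COOH: carbonyl C bonded to –OH and C → carboxylic acid (the –OH is not a separate alcohol).
Alcohol appears at: CH(CH2OH), CH(OH), CH(OH), CH(OH) → 4.

4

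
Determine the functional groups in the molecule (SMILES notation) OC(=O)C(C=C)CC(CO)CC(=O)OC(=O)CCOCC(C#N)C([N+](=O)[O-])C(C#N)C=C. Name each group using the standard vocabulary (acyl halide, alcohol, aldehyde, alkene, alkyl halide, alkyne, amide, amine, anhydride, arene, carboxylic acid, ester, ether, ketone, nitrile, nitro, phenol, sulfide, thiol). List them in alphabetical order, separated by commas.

–COOH: carbonyl C bonded to –OH and C → carboxylic acid (the –OH is not a separate alcohol).
pendant –CH=CH2: C=C double bond → alkene.
pendant –CH2OH on an sp³ backbone C → alcohol.
two acyl groups sharing one oxygen, –C(=O)–O–C(=O)– → anhydride.
C–O–C with sp³ carbons on both sides and no adjacent C=O → ether.
pendant –C≡N: nitrile.
–NO2 on an sp³ carbon → nitro (the N=O is not a carbonyl).
pendant –C≡N: nitrile.
C=C double bond → alkene.

alcohol, alkene, anhydride, carboxylic acid, ether, nitrile, nitro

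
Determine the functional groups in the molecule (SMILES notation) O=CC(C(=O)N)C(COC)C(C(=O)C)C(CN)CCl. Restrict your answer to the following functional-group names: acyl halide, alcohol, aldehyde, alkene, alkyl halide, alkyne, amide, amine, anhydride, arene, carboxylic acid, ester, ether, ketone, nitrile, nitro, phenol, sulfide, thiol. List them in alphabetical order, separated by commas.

terminal –CHO: carbonyl C bonded to H and C → aldehyde.
pendant –CONH2: carbonyl C bonded to C and N → amide.
pendant –CH2OCH3: C–O–C linkage → ether.
pendant –COCH3: carbonyl C bonded to two carbons → ketone.
pendant –CH2NH2: N on sp³ C, no adjacent C=O → amine.
halogen on an sp³ carbon → alkyl halide.

aldehyde, alkyl halide, amide, amine, ether, ketone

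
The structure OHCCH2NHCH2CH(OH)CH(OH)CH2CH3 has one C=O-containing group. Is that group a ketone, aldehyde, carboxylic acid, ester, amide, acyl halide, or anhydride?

aldehyde

The carbonyl is in the OHC segment: terminal –CHO: carbonyl C bonded to H and C → aldehyde.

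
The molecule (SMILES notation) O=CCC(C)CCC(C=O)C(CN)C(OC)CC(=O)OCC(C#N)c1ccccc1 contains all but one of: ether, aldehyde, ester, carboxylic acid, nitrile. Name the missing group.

carboxylic acid

ester: present (CH2COOCH2 — –C(=O)–O–C with C on the carbonyl side → ester).
aldehyde: present (OHC — terminal –CHO: carbonyl C bonded to H and C → aldehyde).
nitrile: present (CH(CN) — pendant –C≡N: nitrile).
ether: present (CH(OCH3) — pendant –OCH3: C–O–C with sp³ C, no adjacent C=O → ether).
carboxylic acid: absent. In CH2COOCH2, the acyl oxygen is bonded to carbon (–O–C), not to H, so this is an ester.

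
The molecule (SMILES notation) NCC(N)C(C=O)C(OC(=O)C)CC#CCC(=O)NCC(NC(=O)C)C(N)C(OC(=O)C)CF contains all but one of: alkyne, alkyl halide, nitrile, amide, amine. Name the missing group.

amine: present (H2NCH2 — –NH2 on an sp³ carbon with no adjacent C=O → amine).
amide: present (CH2CONHCH2 — –C(=O)–N– linkage → amide (the N is not an amine)).
alkyne: present (C≡C — C≡C triple bond → alkyne).
alkyl halide: present (CH2F — halogen on an sp³ carbon → alkyl halide).
nitrile: absent. In C≡C, the triple bond is C≡C, not C≡N.

nitrile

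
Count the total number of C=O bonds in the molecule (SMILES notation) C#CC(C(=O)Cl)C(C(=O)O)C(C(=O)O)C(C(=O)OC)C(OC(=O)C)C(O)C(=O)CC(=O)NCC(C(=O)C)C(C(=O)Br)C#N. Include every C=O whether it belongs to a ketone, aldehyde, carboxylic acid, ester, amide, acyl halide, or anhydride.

CH(COCl): acyl halide, 1 C=O (running total 1).
CH(COOH): carboxylic acid, 1 C=O (running total 2).
CH(COOH): carboxylic acid, 1 C=O (running total 3).
CH(COOCH3): ester, 1 C=O (running total 4).
CH(OCOCH3): ester, 1 C=O (running total 5).
CO: ketone, 1 C=O (running total 6).
CH2CONHCH2: amide, 1 C=O (running total 7).
CH(COCH3): ketone, 1 C=O (running total 8).
CH(COBr): acyl halide, 1 C=O (running total 9).

9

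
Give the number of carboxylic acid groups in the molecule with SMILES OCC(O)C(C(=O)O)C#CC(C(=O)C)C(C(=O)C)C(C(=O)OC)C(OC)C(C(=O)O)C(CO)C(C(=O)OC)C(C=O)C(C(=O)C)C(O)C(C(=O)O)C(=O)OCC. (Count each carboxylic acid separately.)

3

HO– on an sp³ carbon → alcohol.
–OH on an sp³ carbon → alcohol (secondary).
pendant –COOH: carbonyl C bonded to C and –OH → carboxylic acid.
C≡C triple bond → alkyne.
pendant –COCH3: carbonyl C bonded to two carbons → ketone.
pendant –COCH3: carbonyl C bonded to two carbons → ketone.
pendant –COOCH3: carbonyl C bonded to C and –OCH3 → ester.
pendant –OCH3: C–O–C with sp³ C, no adjacent C=O → ether.
pendant –COOH: carbonyl C bonded to C and –OH → carboxylic acid.
pendant –CH2OH on an sp³ backbone C → alcohol.
pendant –COOCH3: carbonyl C bonded to C and –OCH3 → ester.
pendant –CHO: carbonyl C bonded to C and H → aldehyde.
pendant –COCH3: carbonyl C bonded to two carbons → ketone.
–OH on an sp³ carbon → alcohol (secondary).
pendant –COOH: carbonyl C bonded to C and –OH → carboxylic acid.
–C(=O)OCH2CH3: carbonyl C bonded to C and to –OEt → ester.
Carboxylic acid appears at: CH(COOH), CH(COOH), CH(COOH) → 3.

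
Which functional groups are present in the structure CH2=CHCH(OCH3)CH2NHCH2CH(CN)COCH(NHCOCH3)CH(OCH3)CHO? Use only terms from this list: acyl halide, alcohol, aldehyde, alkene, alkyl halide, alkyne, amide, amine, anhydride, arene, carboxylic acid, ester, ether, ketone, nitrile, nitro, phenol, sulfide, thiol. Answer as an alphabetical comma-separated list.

aldehyde, alkene, amide, amine, ether, ketone, nitrile

Working along the chain:
  CH2=CH: C=C double bond → alkene.
  CH(OCH3): pendant –OCH3: C–O–C with sp³ C, no adjacent C=O → ether.
  CH2NHCH2: C–N–C with sp³ carbons and no adjacent C=O → amine (secondary).
  CH(CN): pendant –C≡N: nitrile.
  CO: –C(=O)– with carbon on both sides → ketone.
  CH(NHCOCH3): pendant –NHC(=O)CH3: N bonded to a carbonyl → amide (not amine).
  CH(OCH3): pendant –OCH3: C–O–C with sp³ C, no adjacent C=O → ether.
  CHO: terminal –CHO: carbonyl C bonded to H and C → aldehyde.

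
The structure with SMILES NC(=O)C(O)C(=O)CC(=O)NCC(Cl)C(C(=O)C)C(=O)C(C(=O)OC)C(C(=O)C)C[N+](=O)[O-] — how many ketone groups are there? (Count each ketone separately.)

4

–C(=O)NH2: carbonyl C bonded to C and to N → amide (the N is not a separate amine).
–OH on an sp³ carbon → alcohol (secondary).
–C(=O)– with carbon on both sides → ketone.
–C(=O)–N– linkage → amide (the N is not an amine).
halogen on an sp³ carbon → alkyl halide.
pendant –COCH3: carbonyl C bonded to two carbons → ketone.
–C(=O)– with carbon on both sides → ketone.
pendant –COOCH3: carbonyl C bonded to C and –OCH3 → ester.
pendant –COCH3: carbonyl C bonded to two carbons → ketone.
–NO2 on carbon → nitro group.
Ketone appears at: CO, CH(COCH3), CO, CH(COCH3) → 4.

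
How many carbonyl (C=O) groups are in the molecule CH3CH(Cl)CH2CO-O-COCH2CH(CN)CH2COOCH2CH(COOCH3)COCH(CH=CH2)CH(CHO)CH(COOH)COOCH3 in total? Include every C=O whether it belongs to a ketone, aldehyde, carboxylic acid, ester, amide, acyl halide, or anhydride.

CH2CO-O-COCH2: anhydride, 2 C=O (running total 2).
CH2COOCH2: ester, 1 C=O (running total 3).
CH(COOCH3): ester, 1 C=O (running total 4).
CO: ketone, 1 C=O (running total 5).
CH(CHO): aldehyde, 1 C=O (running total 6).
CH(COOH): carboxylic acid, 1 C=O (running total 7).
COOCH3: ester, 1 C=O (running total 8).

8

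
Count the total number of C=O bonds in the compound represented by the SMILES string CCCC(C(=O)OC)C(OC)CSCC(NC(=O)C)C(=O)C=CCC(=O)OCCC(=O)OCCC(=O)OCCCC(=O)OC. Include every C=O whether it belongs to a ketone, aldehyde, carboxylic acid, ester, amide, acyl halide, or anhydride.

CH(COOCH3): ester, 1 C=O (running total 1).
CH(NHCOCH3): amide, 1 C=O (running total 2).
CO: ketone, 1 C=O (running total 3).
CH2COOCH2: ester, 1 C=O (running total 4).
CH2COOCH2: ester, 1 C=O (running total 5).
CH2COOCH2: ester, 1 C=O (running total 6).
COOCH3: ester, 1 C=O (running total 7).

7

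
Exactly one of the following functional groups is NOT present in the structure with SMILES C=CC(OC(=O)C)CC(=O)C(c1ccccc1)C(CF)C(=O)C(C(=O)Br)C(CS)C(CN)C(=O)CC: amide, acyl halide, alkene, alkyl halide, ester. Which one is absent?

ester: present (CH(OCOCH3) — pendant –OC(=O)CH3: an acyloxy group → ester).
alkyl halide: present (CH(CH2F) — pendant –CH2X: halogen on sp³ carbon → alkyl halide).
acyl halide: present (CH(COBr) — pendant –C(=O)X: carbonyl C bonded to C and halogen → acyl halide).
alkene: present (CH2=CH — C=C double bond → alkene).
amide: no segment matches this pattern.

amide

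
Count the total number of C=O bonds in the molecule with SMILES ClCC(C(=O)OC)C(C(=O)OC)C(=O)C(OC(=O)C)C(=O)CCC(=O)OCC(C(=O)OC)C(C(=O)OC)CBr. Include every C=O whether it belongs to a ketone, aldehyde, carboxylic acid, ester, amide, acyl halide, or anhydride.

8

CH(COOCH3): ester, 1 C=O (running total 1).
CH(COOCH3): ester, 1 C=O (running total 2).
CO: ketone, 1 C=O (running total 3).
CH(OCOCH3): ester, 1 C=O (running total 4).
CO: ketone, 1 C=O (running total 5).
CH2COOCH2: ester, 1 C=O (running total 6).
CH(COOCH3): ester, 1 C=O (running total 7).
CH(COOCH3): ester, 1 C=O (running total 8).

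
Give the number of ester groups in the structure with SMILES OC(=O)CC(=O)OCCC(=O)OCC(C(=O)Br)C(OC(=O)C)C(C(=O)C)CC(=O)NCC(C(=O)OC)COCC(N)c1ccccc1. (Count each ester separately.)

–COOH: carbonyl C bonded to –OH and C → carboxylic acid (the –OH is not a separate alcohol).
–C(=O)–O–C with C on the carbonyl side → ester.
–C(=O)–O–C with C on the carbonyl side → ester.
pendant –C(=O)X: carbonyl C bonded to C and halogen → acyl halide.
pendant –OC(=O)CH3: an acyloxy group → ester.
pendant –COCH3: carbonyl C bonded to two carbons → ketone.
–C(=O)–N– linkage → amide (the N is not an amine).
pendant –COOCH3: carbonyl C bonded to C and –OCH3 → ester.
C–O–C with sp³ carbons on both sides and no adjacent C=O → ether.
–NH2 on an sp³ carbon with no adjacent C=O → amine.
–C6H5 phenyl ring → arene.
Ester appears at: CH2COOCH2, CH2COOCH2, CH(OCOCH3), CH(COOCH3) → 4.

4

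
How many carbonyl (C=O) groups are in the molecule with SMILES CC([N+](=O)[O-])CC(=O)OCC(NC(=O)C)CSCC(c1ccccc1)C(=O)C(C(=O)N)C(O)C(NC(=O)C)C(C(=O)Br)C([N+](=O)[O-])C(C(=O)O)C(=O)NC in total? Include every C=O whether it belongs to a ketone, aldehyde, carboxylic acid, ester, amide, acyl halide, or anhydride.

8

CH2COOCH2: ester, 1 C=O (running total 1).
CH(NHCOCH3): amide, 1 C=O (running total 2).
CO: ketone, 1 C=O (running total 3).
CH(CONH2): amide, 1 C=O (running total 4).
CH(NHCOCH3): amide, 1 C=O (running total 5).
CH(COBr): acyl halide, 1 C=O (running total 6).
CH(COOH): carboxylic acid, 1 C=O (running total 7).
CONHCH3: amide, 1 C=O (running total 8).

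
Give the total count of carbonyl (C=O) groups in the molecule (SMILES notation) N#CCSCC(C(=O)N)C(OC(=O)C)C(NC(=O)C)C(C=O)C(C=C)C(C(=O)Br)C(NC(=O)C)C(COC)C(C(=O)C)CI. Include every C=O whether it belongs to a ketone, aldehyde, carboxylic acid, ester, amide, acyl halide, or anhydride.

CH(CONH2): amide, 1 C=O (running total 1).
CH(OCOCH3): ester, 1 C=O (running total 2).
CH(NHCOCH3): amide, 1 C=O (running total 3).
CH(CHO): aldehyde, 1 C=O (running total 4).
CH(COBr): acyl halide, 1 C=O (running total 5).
CH(NHCOCH3): amide, 1 C=O (running total 6).
CH(COCH3): ketone, 1 C=O (running total 7).

7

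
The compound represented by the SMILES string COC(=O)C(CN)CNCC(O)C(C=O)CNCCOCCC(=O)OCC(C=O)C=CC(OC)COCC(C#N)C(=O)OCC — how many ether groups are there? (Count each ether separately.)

CH3O–C(=O)–: carbonyl C bonded to C and to –OCH3 → ester (not ketone + ether).
pendant –CH2NH2: N on sp³ C, no adjacent C=O → amine.
C–N–C with sp³ carbons and no adjacent C=O → amine (secondary).
–OH on an sp³ carbon → alcohol (secondary).
pendant –CHO: carbonyl C bonded to C and H → aldehyde.
C–N–C with sp³ carbons and no adjacent C=O → amine (secondary).
C–O–C with sp³ carbons on both sides and no adjacent C=O → ether.
–C(=O)–O–C with C on the carbonyl side → ester.
pendant –CHO: carbonyl C bonded to C and H → aldehyde.
C=C double bond → alkene.
pendant –OCH3: C–O–C with sp³ C, no adjacent C=O → ether.
C–O–C with sp³ carbons on both sides and no adjacent C=O → ether.
pendant –C≡N: nitrile.
–C(=O)OCH2CH3: carbonyl C bonded to C and to –OEt → ester.
Ether appears at: CH2OCH2, CH(OCH3), CH2OCH2 → 3.

3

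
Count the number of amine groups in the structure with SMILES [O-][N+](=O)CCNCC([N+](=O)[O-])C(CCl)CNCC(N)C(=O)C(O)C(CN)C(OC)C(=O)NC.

–NO2 on carbon → nitro group.
C–N–C with sp³ carbons and no adjacent C=O → amine (secondary).
–NO2 on an sp³ carbon → nitro (the N=O is not a carbonyl).
pendant –CH2X: halogen on sp³ carbon → alkyl halide.
C–N–C with sp³ carbons and no adjacent C=O → amine (secondary).
–NH2 on an sp³ carbon with no adjacent C=O → amine.
–C(=O)– with carbon on both sides → ketone.
–OH on an sp³ carbon → alcohol (secondary).
pendant –CH2NH2: N on sp³ C, no adjacent C=O → amine.
pendant –OCH3: C–O–C with sp³ C, no adjacent C=O → ether.
–C(=O)NHCH3: carbonyl C bonded to C and to N → amide (the N is not an amine).
Amine appears at: CH2NHCH2, CH2NHCH2, CH(NH2), CH(CH2NH2) → 4.

4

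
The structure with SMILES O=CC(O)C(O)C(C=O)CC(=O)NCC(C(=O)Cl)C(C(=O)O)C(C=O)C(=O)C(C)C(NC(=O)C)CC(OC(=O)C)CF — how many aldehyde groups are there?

Reading the structure from left to right:
  OHC: terminal –CHO: carbonyl C bonded to H and C → aldehyde.
  CH(OH): –OH on an sp³ carbon → alcohol (secondary).
  CH(OH): –OH on an sp³ carbon → alcohol (secondary).
  CH(CHO): pendant –CHO: carbonyl C bonded to C and H → aldehyde.
  CH2CONHCH2: –C(=O)–N– linkage → amide (the N is not an amine).
  CH(COCl): pendant –C(=O)X: carbonyl C bonded to C and halogen → acyl halide.
  CH(COOH): pendant –COOH: carbonyl C bonded to C and –OH → carboxylic acid.
  CH(CHO): pendant –CHO: carbonyl C bonded to C and H → aldehyde.
  CO: –C(=O)– with carbon on both sides → ketone.
  CH(NHCOCH3): pendant –NHC(=O)CH3: N bonded to a carbonyl → amide (not amine).
  CH(OCOCH3): pendant –OC(=O)CH3: an acyloxy group → ester.
  CH2F: halogen on an sp³ carbon → alkyl halide.
Aldehyde appears at: OHC, CH(CHO), CH(CHO) → 3.

3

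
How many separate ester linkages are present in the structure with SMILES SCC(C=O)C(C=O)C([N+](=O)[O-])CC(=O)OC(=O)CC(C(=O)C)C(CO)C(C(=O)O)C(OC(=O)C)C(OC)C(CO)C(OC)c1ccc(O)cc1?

1

–SH on an sp³ carbon → thiol.
pendant –CHO: carbonyl C bonded to C and H → aldehyde.
pendant –CHO: carbonyl C bonded to C and H → aldehyde.
–NO2 on an sp³ carbon → nitro (the N=O is not a carbonyl).
two acyl groups sharing one oxygen, –C(=O)–O–C(=O)– → anhydride.
pendant –COCH3: carbonyl C bonded to two carbons → ketone.
pendant –CH2OH on an sp³ backbone C → alcohol.
pendant –COOH: carbonyl C bonded to C and –OH → carboxylic acid.
pendant –OC(=O)CH3: an acyloxy group → ester.
pendant –OCH3: C–O–C with sp³ C, no adjacent C=O → ether.
pendant –CH2OH on an sp³ backbone C → alcohol.
pendant –OCH3: C–O–C with sp³ C, no adjacent C=O → ether.
–OH attached directly to an aromatic ring → phenol (not alcohol); the ring itself is an arene.
Ester appears at: CH(OCOCH3) → 1.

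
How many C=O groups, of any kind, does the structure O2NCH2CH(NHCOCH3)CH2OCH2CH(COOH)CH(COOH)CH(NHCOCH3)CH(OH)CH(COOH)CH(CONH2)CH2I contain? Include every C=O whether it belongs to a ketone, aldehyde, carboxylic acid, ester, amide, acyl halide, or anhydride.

6

CH(NHCOCH3): amide, 1 C=O (running total 1).
CH(COOH): carboxylic acid, 1 C=O (running total 2).
CH(COOH): carboxylic acid, 1 C=O (running total 3).
CH(NHCOCH3): amide, 1 C=O (running total 4).
CH(COOH): carboxylic acid, 1 C=O (running total 5).
CH(CONH2): amide, 1 C=O (running total 6).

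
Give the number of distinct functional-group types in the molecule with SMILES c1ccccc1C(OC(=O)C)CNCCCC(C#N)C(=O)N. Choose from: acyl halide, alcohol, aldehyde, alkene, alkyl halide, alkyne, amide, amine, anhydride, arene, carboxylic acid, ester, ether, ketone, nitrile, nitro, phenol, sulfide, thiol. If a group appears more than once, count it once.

5

Reading the structure from left to right:
  C6H5: C6H5– phenyl ring → arene.
  CH(OCOCH3): pendant –OC(=O)CH3: an acyloxy group → ester.
  CH2NHCH2: C–N–C with sp³ carbons and no adjacent C=O → amine (secondary).
  CH(CN): pendant –C≡N: nitrile.
  CONH2: –C(=O)NH2: carbonyl C bonded to C and to N → amide (the N is not a separate amine).
Distinct types present: amide, amine, arene, ester, nitrile.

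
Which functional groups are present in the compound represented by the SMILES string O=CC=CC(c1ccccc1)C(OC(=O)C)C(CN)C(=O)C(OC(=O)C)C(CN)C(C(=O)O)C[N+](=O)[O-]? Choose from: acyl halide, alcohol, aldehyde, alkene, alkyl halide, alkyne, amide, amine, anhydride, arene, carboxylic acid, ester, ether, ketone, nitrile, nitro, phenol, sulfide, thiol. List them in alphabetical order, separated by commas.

Working along the chain:
  OHC: terminal –CHO: carbonyl C bonded to H and C → aldehyde.
  CH=CH: C=C double bond → alkene.
  CH(C6H5): pendant –C6H5: benzene ring → arene.
  CH(OCOCH3): pendant –OC(=O)CH3: an acyloxy group → ester.
  CH(CH2NH2): pendant –CH2NH2: N on sp³ C, no adjacent C=O → amine.
  CO: –C(=O)– with carbon on both sides → ketone.
  CH(OCOCH3): pendant –OC(=O)CH3: an acyloxy group → ester.
  CH(CH2NH2): pendant –CH2NH2: N on sp³ C, no adjacent C=O → amine.
  CH(COOH): pendant –COOH: carbonyl C bonded to C and –OH → carboxylic acid.
  CH2NO2: –NO2 on carbon → nitro group.

aldehyde, alkene, amine, arene, carboxylic acid, ester, ketone, nitro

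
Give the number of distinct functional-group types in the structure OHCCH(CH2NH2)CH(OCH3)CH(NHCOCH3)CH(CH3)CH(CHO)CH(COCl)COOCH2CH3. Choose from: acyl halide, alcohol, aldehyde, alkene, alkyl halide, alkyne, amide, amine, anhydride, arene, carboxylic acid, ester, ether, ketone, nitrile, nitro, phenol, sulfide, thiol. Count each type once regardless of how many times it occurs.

6

Working along the chain:
  OHC: terminal –CHO: carbonyl C bonded to H and C → aldehyde.
  CH(CH2NH2): pendant –CH2NH2: N on sp³ C, no adjacent C=O → amine.
  CH(OCH3): pendant –OCH3: C–O–C with sp³ C, no adjacent C=O → ether.
  CH(NHCOCH3): pendant –NHC(=O)CH3: N bonded to a carbonyl → amide (not amine).
  CH(CHO): pendant –CHO: carbonyl C bonded to C and H → aldehyde.
  CH(COCl): pendant –C(=O)X: carbonyl C bonded to C and halogen → acyl halide.
  COOCH2CH3: –C(=O)OCH2CH3: carbonyl C bonded to C and to –OEt → ester.
Distinct types present: acyl halide, aldehyde, amide, amine, ester, ether.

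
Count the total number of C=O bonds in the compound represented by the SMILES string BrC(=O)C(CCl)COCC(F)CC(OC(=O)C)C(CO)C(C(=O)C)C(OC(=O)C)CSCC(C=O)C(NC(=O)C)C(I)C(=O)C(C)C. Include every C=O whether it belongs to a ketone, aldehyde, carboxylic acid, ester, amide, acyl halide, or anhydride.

BrCO: acyl halide, 1 C=O (running total 1).
CH(OCOCH3): ester, 1 C=O (running total 2).
CH(COCH3): ketone, 1 C=O (running total 3).
CH(OCOCH3): ester, 1 C=O (running total 4).
CH(CHO): aldehyde, 1 C=O (running total 5).
CH(NHCOCH3): amide, 1 C=O (running total 6).
CO: ketone, 1 C=O (running total 7).

7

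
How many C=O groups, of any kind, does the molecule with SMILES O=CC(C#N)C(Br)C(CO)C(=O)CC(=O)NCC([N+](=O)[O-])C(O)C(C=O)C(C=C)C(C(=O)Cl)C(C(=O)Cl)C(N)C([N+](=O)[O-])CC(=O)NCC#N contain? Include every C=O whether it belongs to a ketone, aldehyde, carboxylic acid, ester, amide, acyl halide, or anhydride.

7

OHC: aldehyde, 1 C=O (running total 1).
CO: ketone, 1 C=O (running total 2).
CH2CONHCH2: amide, 1 C=O (running total 3).
CH(CHO): aldehyde, 1 C=O (running total 4).
CH(COCl): acyl halide, 1 C=O (running total 5).
CH(COCl): acyl halide, 1 C=O (running total 6).
CH2CONHCH2: amide, 1 C=O (running total 7).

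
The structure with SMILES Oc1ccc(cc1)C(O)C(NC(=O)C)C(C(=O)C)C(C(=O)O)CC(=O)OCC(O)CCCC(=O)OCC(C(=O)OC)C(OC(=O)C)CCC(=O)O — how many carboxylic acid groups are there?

–OH attached directly to an aromatic ring → phenol (not alcohol); the ring itself is an arene.
–OH on an sp³ carbon → alcohol (secondary).
pendant –NHC(=O)CH3: N bonded to a carbonyl → amide (not amine).
pendant –COCH3: carbonyl C bonded to two carbons → ketone.
pendant –COOH: carbonyl C bonded to C and –OH → carboxylic acid.
–C(=O)–O–C with C on the carbonyl side → ester.
–OH on an sp³ carbon → alcohol (secondary).
–C(=O)–O–C with C on the carbonyl side → ester.
pendant –COOCH3: carbonyl C bonded to C and –OCH3 → ester.
pendant –OC(=O)CH3: an acyloxy group → ester.
–COOH: carbonyl C bonded to –OH and C → carboxylic acid (the –OH is not a separate alcohol).
Carboxylic acid appears at: CH(COOH), COOH → 2.

2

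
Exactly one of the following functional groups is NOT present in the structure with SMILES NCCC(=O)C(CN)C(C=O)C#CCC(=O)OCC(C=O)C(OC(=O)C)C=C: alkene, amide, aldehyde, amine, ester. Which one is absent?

amide

aldehyde: present (CH(CHO) — pendant –CHO: carbonyl C bonded to C and H → aldehyde).
ester: present (CH2COOCH2 — –C(=O)–O–C with C on the carbonyl side → ester).
amine: present (H2NCH2 — –NH2 on an sp³ carbon with no adjacent C=O → amine).
alkene: present (CH=CH2 — C=C double bond → alkene).
amide: no segment matches this pattern.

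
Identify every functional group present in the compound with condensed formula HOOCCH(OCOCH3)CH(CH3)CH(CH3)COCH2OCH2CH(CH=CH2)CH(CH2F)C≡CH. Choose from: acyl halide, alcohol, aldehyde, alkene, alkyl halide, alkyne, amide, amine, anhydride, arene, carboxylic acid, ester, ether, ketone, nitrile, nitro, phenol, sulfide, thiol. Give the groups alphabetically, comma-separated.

alkene, alkyl halide, alkyne, carboxylic acid, ester, ether, ketone

–COOH: carbonyl C bonded to –OH and C → carboxylic acid (the –OH is not a separate alcohol).
pendant –OC(=O)CH3: an acyloxy group → ester.
–C(=O)– with carbon on both sides → ketone.
C–O–C with sp³ carbons on both sides and no adjacent C=O → ether.
pendant –CH=CH2: C=C double bond → alkene.
pendant –CH2X: halogen on sp³ carbon → alkyl halide.
C≡C triple bond → alkyne.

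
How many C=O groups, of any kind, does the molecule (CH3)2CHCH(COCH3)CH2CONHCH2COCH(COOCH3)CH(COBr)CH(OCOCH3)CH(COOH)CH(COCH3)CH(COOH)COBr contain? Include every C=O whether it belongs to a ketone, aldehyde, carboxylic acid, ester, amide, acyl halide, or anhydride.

CH(COCH3): ketone, 1 C=O (running total 1).
CH2CONHCH2: amide, 1 C=O (running total 2).
CO: ketone, 1 C=O (running total 3).
CH(COOCH3): ester, 1 C=O (running total 4).
CH(COBr): acyl halide, 1 C=O (running total 5).
CH(OCOCH3): ester, 1 C=O (running total 6).
CH(COOH): carboxylic acid, 1 C=O (running total 7).
CH(COCH3): ketone, 1 C=O (running total 8).
CH(COOH): carboxylic acid, 1 C=O (running total 9).
COBr: acyl halide, 1 C=O (running total 10).

10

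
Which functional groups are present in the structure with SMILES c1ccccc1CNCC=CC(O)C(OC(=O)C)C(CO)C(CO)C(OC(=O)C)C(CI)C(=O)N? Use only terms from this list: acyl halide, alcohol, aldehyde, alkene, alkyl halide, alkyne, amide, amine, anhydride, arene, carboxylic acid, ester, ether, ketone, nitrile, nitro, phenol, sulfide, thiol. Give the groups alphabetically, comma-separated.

Working along the chain:
  C6H5: C6H5– phenyl ring → arene.
  CH2NHCH2: C–N–C with sp³ carbons and no adjacent C=O → amine (secondary).
  CH=CH: C=C double bond → alkene.
  CH(OH): –OH on an sp³ carbon → alcohol (secondary).
  CH(OCOCH3): pendant –OC(=O)CH3: an acyloxy group → ester.
  CH(CH2OH): pendant –CH2OH on an sp³ backbone C → alcohol.
  CH(CH2OH): pendant –CH2OH on an sp³ backbone C → alcohol.
  CH(OCOCH3): pendant –OC(=O)CH3: an acyloxy group → ester.
  CH(CH2I): pendant –CH2X: halogen on sp³ carbon → alkyl halide.
  CONH2: –C(=O)NH2: carbonyl C bonded to C and to N → amide (the N is not a separate amine).

alcohol, alkene, alkyl halide, amide, amine, arene, ester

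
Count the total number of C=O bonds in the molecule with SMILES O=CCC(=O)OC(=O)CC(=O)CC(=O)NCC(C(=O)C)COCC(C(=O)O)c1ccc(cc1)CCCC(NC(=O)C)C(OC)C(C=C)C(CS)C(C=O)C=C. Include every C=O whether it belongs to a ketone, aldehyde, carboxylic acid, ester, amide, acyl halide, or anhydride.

OHC: aldehyde, 1 C=O (running total 1).
CH2CO-O-COCH2: anhydride, 2 C=O (running total 3).
CO: ketone, 1 C=O (running total 4).
CH2CONHCH2: amide, 1 C=O (running total 5).
CH(COCH3): ketone, 1 C=O (running total 6).
CH(COOH): carboxylic acid, 1 C=O (running total 7).
CH(NHCOCH3): amide, 1 C=O (running total 8).
CH(CHO): aldehyde, 1 C=O (running total 9).

9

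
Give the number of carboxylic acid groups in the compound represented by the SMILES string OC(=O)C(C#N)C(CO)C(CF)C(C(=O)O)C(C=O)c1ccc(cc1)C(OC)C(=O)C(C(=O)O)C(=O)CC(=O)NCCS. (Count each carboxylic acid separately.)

–COOH: carbonyl C bonded to –OH and C → carboxylic acid (the –OH is not a separate alcohol).
pendant –C≡N: nitrile.
pendant –CH2OH on an sp³ backbone C → alcohol.
pendant –CH2X: halogen on sp³ carbon → alkyl halide.
pendant –COOH: carbonyl C bonded to C and –OH → carboxylic acid.
pendant –CHO: carbonyl C bonded to C and H → aldehyde.
para-disubstituted benzene ring → arene.
pendant –OCH3: C–O–C with sp³ C, no adjacent C=O → ether.
–C(=O)– with carbon on both sides → ketone.
pendant –COOH: carbonyl C bonded to C and –OH → carboxylic acid.
–C(=O)– with carbon on both sides → ketone.
–C(=O)–N– linkage → amide (the N is not an amine).
–SH on an sp³ carbon → thiol.
Carboxylic acid appears at: HOOC, CH(COOH), CH(COOH) → 3.

3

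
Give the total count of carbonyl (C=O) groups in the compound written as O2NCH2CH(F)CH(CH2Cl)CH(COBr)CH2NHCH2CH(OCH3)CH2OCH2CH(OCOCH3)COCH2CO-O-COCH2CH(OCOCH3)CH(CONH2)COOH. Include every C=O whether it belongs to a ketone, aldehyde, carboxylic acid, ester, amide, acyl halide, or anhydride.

8

CH(COBr): acyl halide, 1 C=O (running total 1).
CH(OCOCH3): ester, 1 C=O (running total 2).
CO: ketone, 1 C=O (running total 3).
CH2CO-O-COCH2: anhydride, 2 C=O (running total 5).
CH(OCOCH3): ester, 1 C=O (running total 6).
CH(CONH2): amide, 1 C=O (running total 7).
COOH: carboxylic acid, 1 C=O (running total 8).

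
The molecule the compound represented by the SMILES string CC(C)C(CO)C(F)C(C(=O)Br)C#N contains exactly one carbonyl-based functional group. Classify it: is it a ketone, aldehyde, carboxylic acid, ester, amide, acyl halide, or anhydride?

The carbonyl is in the CH(COBr) segment: pendant –C(=O)X: carbonyl C bonded to C and halogen → acyl halide.

acyl halide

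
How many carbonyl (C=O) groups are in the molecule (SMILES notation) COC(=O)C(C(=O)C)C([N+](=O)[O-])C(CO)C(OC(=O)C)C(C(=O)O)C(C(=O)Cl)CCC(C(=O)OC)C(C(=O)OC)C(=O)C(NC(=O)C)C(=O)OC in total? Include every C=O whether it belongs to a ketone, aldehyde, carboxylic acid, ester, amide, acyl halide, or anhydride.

10

CH3OOC: ester, 1 C=O (running total 1).
CH(COCH3): ketone, 1 C=O (running total 2).
CH(OCOCH3): ester, 1 C=O (running total 3).
CH(COOH): carboxylic acid, 1 C=O (running total 4).
CH(COCl): acyl halide, 1 C=O (running total 5).
CH(COOCH3): ester, 1 C=O (running total 6).
CH(COOCH3): ester, 1 C=O (running total 7).
CO: ketone, 1 C=O (running total 8).
CH(NHCOCH3): amide, 1 C=O (running total 9).
COOCH3: ester, 1 C=O (running total 10).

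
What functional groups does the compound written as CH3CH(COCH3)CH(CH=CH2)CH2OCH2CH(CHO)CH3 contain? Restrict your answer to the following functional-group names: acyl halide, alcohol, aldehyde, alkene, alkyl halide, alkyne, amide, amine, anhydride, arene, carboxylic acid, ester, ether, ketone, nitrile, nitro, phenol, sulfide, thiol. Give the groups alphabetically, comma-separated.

Working along the chain:
  CH(COCH3): pendant –COCH3: carbonyl C bonded to two carbons → ketone.
  CH(CH=CH2): pendant –CH=CH2: C=C double bond → alkene.
  CH2OCH2: C–O–C with sp³ carbons on both sides and no adjacent C=O → ether.
  CH(CHO): pendant –CHO: carbonyl C bonded to C and H → aldehyde.

aldehyde, alkene, ether, ketone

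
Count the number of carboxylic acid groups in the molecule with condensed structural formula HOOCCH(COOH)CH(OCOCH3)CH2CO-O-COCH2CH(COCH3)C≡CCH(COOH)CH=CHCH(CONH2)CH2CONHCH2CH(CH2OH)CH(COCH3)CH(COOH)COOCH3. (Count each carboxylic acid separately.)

Reading the structure from left to right:
  HOOC: –COOH: carbonyl C bonded to –OH and C → carboxylic acid (the –OH is not a separate alcohol).
  CH(COOH): pendant –COOH: carbonyl C bonded to C and –OH → carboxylic acid.
  CH(OCOCH3): pendant –OC(=O)CH3: an acyloxy group → ester.
  CH2CO-O-COCH2: two acyl groups sharing one oxygen, –C(=O)–O–C(=O)– → anhydride.
  CH(COCH3): pendant –COCH3: carbonyl C bonded to two carbons → ketone.
  C≡C: C≡C triple bond → alkyne.
  CH(COOH): pendant –COOH: carbonyl C bonded to C and –OH → carboxylic acid.
  CH=CH: C=C double bond → alkene.
  CH(CONH2): pendant –CONH2: carbonyl C bonded to C and N → amide.
  CH2CONHCH2: –C(=O)–N– linkage → amide (the N is not an amine).
  CH(CH2OH): pendant –CH2OH on an sp³ backbone C → alcohol.
  CH(COCH3): pendant –COCH3: carbonyl C bonded to two carbons → ketone.
  CH(COOH): pendant –COOH: carbonyl C bonded to C and –OH → carboxylic acid.
  COOCH3: –C(=O)OCH3: carbonyl C bonded to C and to –OCH3 → ester (not ketone + ether).
Carboxylic acid appears at: HOOC, CH(COOH), CH(COOH), CH(COOH) → 4.

4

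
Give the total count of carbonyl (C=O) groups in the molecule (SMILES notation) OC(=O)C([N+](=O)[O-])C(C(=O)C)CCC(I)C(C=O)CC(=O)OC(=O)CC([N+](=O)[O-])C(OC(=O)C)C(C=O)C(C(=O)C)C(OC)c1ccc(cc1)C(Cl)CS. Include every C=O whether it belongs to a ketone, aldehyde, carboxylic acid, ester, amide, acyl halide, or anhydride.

HOOC: carboxylic acid, 1 C=O (running total 1).
CH(COCH3): ketone, 1 C=O (running total 2).
CH(CHO): aldehyde, 1 C=O (running total 3).
CH2CO-O-COCH2: anhydride, 2 C=O (running total 5).
CH(OCOCH3): ester, 1 C=O (running total 6).
CH(CHO): aldehyde, 1 C=O (running total 7).
CH(COCH3): ketone, 1 C=O (running total 8).

8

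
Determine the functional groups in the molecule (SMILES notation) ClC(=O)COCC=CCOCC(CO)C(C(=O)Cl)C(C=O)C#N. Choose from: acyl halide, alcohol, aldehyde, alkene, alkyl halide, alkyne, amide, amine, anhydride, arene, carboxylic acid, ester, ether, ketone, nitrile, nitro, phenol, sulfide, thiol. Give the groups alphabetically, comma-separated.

acyl halide, alcohol, aldehyde, alkene, ether, nitrile

–C(=O)Cl: carbonyl C bonded to C and to a halogen → acyl halide (not alkyl halide).
C–O–C with sp³ carbons on both sides and no adjacent C=O → ether.
C=C double bond → alkene.
C–O–C with sp³ carbons on both sides and no adjacent C=O → ether.
pendant –CH2OH on an sp³ backbone C → alcohol.
pendant –C(=O)X: carbonyl C bonded to C and halogen → acyl halide.
pendant –CHO: carbonyl C bonded to C and H → aldehyde.
–C≡N: carbon triple-bonded to nitrogen → nitrile.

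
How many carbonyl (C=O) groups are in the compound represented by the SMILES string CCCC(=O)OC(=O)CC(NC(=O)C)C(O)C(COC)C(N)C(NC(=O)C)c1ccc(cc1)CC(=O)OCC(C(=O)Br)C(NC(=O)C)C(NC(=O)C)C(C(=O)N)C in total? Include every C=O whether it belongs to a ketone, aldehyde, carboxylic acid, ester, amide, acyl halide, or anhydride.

CH2CO-O-COCH2: anhydride, 2 C=O (running total 2).
CH(NHCOCH3): amide, 1 C=O (running total 3).
CH(NHCOCH3): amide, 1 C=O (running total 4).
CH2COOCH2: ester, 1 C=O (running total 5).
CH(COBr): acyl halide, 1 C=O (running total 6).
CH(NHCOCH3): amide, 1 C=O (running total 7).
CH(NHCOCH3): amide, 1 C=O (running total 8).
CH(CONH2): amide, 1 C=O (running total 9).

9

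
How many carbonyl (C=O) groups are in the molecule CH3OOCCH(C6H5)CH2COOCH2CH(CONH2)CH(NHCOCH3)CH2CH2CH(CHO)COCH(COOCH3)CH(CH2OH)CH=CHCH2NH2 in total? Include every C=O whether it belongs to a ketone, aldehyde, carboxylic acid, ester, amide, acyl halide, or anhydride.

7

CH3OOC: ester, 1 C=O (running total 1).
CH2COOCH2: ester, 1 C=O (running total 2).
CH(CONH2): amide, 1 C=O (running total 3).
CH(NHCOCH3): amide, 1 C=O (running total 4).
CH(CHO): aldehyde, 1 C=O (running total 5).
CO: ketone, 1 C=O (running total 6).
CH(COOCH3): ester, 1 C=O (running total 7).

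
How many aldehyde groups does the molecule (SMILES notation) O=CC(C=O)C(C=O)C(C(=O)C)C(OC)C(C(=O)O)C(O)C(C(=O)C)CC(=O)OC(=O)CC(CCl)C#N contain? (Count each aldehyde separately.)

3

Working along the chain:
  OHC: terminal –CHO: carbonyl C bonded to H and C → aldehyde.
  CH(CHO): pendant –CHO: carbonyl C bonded to C and H → aldehyde.
  CH(CHO): pendant –CHO: carbonyl C bonded to C and H → aldehyde.
  CH(COCH3): pendant –COCH3: carbonyl C bonded to two carbons → ketone.
  CH(OCH3): pendant –OCH3: C–O–C with sp³ C, no adjacent C=O → ether.
  CH(COOH): pendant –COOH: carbonyl C bonded to C and –OH → carboxylic acid.
  CH(OH): –OH on an sp³ carbon → alcohol (secondary).
  CH(COCH3): pendant –COCH3: carbonyl C bonded to two carbons → ketone.
  CH2CO-O-COCH2: two acyl groups sharing one oxygen, –C(=O)–O–C(=O)– → anhydride.
  CH(CH2Cl): pendant –CH2X: halogen on sp³ carbon → alkyl halide.
  CN: –C≡N: carbon triple-bonded to nitrogen → nitrile.
Aldehyde appears at: OHC, CH(CHO), CH(CHO) → 3.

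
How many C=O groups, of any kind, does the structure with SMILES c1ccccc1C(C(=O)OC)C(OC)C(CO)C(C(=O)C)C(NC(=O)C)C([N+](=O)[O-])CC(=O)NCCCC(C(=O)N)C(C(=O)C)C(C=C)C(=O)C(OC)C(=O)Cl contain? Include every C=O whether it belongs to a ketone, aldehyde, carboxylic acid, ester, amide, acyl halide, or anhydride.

8

CH(COOCH3): ester, 1 C=O (running total 1).
CH(COCH3): ketone, 1 C=O (running total 2).
CH(NHCOCH3): amide, 1 C=O (running total 3).
CH2CONHCH2: amide, 1 C=O (running total 4).
CH(CONH2): amide, 1 C=O (running total 5).
CH(COCH3): ketone, 1 C=O (running total 6).
CO: ketone, 1 C=O (running total 7).
COCl: acyl halide, 1 C=O (running total 8).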